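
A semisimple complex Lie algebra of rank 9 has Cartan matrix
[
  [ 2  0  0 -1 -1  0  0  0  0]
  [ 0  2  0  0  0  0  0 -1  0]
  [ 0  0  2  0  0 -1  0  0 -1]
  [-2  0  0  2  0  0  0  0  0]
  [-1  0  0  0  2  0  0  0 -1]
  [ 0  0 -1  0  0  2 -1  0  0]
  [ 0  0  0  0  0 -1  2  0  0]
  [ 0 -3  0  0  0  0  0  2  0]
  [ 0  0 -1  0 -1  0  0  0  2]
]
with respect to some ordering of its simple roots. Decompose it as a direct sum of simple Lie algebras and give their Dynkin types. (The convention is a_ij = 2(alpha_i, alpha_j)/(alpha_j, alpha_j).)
C_7 + G_2

The diagram associated to this matrix has two connected components: the simple roots {alpha_1, alpha_3, alpha_4, alpha_5, alpha_6, alpha_7, alpha_9} form a chain of 7 nodes with a double edge at one end; the terminal node there is the unique long simple root (C_7), and {alpha_2, alpha_8} form two nodes joined by a triple edge (G_2). A semisimple Lie algebra decomposes uniquely as the direct sum of simple ideals, one per connected component of its Dynkin diagram, so g ≅ C_7 ⊕ G_2 (dimension 105 + 14 = 119).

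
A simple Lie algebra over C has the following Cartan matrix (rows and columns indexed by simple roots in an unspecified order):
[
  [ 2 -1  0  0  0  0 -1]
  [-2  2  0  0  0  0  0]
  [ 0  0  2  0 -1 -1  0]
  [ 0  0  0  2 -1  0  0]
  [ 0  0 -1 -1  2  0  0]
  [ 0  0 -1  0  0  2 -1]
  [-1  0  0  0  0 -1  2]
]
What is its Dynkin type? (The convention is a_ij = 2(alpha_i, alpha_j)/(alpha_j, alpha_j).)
C7

The matrix has rank 7 with 2's on the diagonal. Reading the off-diagonal entries as Dynkin edges (a single edge where a_ij = a_ji = -1; a double or triple edge where a_ij * a_ji = 2 or 3), the diagram is a chain of 7 nodes with a double edge at one end; the terminal node there is the unique long simple root (C_7). One simple-root ordering that puts it in standard form is (alpha_4, alpha_5, alpha_3, alpha_6, alpha_7, alpha_1, alpha_2). So the algebra is type C_7, i.e. sp(14).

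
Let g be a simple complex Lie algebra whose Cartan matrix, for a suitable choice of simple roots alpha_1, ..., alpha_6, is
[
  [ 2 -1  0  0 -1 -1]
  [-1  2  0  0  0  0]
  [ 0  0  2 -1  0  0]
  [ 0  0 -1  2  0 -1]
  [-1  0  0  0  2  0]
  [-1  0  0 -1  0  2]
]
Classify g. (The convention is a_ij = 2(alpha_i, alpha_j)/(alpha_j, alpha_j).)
type D_6

The matrix has rank 6 with 2's on the diagonal. Reading the off-diagonal entries as Dynkin edges (a single edge where a_ij = a_ji = -1; a double or triple edge where a_ij * a_ji = 2 or 3), the diagram is a chain of 4 nodes with a fork of two nodes at one end (D_6). One simple-root ordering that puts it in standard form is (alpha_3, alpha_4, alpha_6, alpha_1, alpha_2, alpha_5). So the algebra is type D_6, i.e. so(12).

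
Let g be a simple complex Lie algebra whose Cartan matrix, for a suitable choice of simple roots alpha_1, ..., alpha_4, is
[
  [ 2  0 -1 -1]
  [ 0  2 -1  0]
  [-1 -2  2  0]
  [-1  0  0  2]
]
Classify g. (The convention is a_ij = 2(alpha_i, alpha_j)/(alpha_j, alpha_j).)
type B_4

The matrix has rank 4 with 2's on the diagonal. Reading the off-diagonal entries as Dynkin edges (a single edge where a_ij = a_ji = -1; a double or triple edge where a_ij * a_ji = 2 or 3), the diagram is a chain of 4 nodes with a double edge at one end; the terminal node there is the unique short simple root (B_4). One simple-root ordering that puts it in standard form is (alpha_4, alpha_1, alpha_3, alpha_2). So the algebra is type B_4, i.e. so(9).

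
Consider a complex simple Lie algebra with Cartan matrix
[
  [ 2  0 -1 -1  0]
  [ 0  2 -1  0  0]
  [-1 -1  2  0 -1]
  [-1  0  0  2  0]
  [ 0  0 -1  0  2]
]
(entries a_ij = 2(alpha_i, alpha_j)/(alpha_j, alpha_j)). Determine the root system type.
The matrix has rank 5 with 2's on the diagonal. Reading the off-diagonal entries as Dynkin edges (a single edge where a_ij = a_ji = -1; a double or triple edge where a_ij * a_ji = 2 or 3), the diagram is a chain of 3 nodes with a fork of two nodes at one end (D_5). One simple-root ordering that puts it in standard form is (alpha_4, alpha_1, alpha_3, alpha_5, alpha_2). So the algebra is type D_5, i.e. so(10).

D_5 (so(10))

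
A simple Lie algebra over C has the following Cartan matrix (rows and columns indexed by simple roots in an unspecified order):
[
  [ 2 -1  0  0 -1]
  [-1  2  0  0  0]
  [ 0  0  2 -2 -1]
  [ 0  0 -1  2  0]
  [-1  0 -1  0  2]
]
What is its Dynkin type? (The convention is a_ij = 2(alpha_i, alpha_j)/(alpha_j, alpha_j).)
The matrix has rank 5 with 2's on the diagonal. Reading the off-diagonal entries as Dynkin edges (a single edge where a_ij = a_ji = -1; a double or triple edge where a_ij * a_ji = 2 or 3), the diagram is a chain of 5 nodes with a double edge at one end; the terminal node there is the unique short simple root (B_5). One simple-root ordering that puts it in standard form is (alpha_2, alpha_1, alpha_5, alpha_3, alpha_4). So the algebra is type B_5, i.e. so(11).

B5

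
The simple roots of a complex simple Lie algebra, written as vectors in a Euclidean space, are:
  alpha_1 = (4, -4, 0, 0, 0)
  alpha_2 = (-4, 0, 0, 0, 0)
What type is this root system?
B_2

Compute the Cartan integers a_ij = 2(alpha_i, alpha_j)/(alpha_j, alpha_j); the resulting 2x2 Cartan matrix is
[[2, -2], [-1, 2]].
The roots have two lengths (squared-length ratio 2:1); the short ones are alpha_{2}. The associated Dynkin diagram is a chain of 2 nodes with a double edge at one end; the terminal node there is the unique short simple root (B_2), so the type is B_2 (the algebra so(5)).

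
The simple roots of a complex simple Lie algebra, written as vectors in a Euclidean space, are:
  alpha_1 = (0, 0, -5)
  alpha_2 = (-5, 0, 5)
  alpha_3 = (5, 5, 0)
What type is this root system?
B_3 (so(7))

Compute the Cartan integers a_ij = 2(alpha_i, alpha_j)/(alpha_j, alpha_j); the resulting 3x3 Cartan matrix is
[[2, -1, 0], [-2, 2, -1], [0, -1, 2]].
The roots have two lengths (squared-length ratio 2:1); the short ones are alpha_{1}. The associated Dynkin diagram is a chain of 3 nodes with a double edge at one end; the terminal node there is the unique short simple root (B_3), so the type is B_3 (the algebra so(7)).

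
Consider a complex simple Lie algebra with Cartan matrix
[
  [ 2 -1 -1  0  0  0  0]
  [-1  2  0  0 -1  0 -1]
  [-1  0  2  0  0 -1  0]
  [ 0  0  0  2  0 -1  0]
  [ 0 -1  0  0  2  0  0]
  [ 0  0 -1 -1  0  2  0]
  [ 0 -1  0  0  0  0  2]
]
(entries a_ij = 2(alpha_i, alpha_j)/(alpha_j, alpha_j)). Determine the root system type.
D7

The matrix has rank 7 with 2's on the diagonal. Reading the off-diagonal entries as Dynkin edges (a single edge where a_ij = a_ji = -1; a double or triple edge where a_ij * a_ji = 2 or 3), the diagram is a chain of 5 nodes with a fork of two nodes at one end (D_7). One simple-root ordering that puts it in standard form is (alpha_4, alpha_6, alpha_3, alpha_1, alpha_2, alpha_7, alpha_5). So the algebra is type D_7, i.e. so(14).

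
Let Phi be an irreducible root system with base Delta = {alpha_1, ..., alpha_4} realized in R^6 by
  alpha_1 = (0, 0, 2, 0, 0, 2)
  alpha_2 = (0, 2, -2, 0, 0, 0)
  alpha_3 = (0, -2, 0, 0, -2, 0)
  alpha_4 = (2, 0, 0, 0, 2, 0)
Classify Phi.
A4

Compute the Cartan integers a_ij = 2(alpha_i, alpha_j)/(alpha_j, alpha_j); the resulting 4x4 Cartan matrix is
[[2, -1, 0, 0], [-1, 2, -1, 0], [0, -1, 2, -1], [0, 0, -1, 2]].
All simple roots have the same length, so the diagram is simply laced. The associated Dynkin diagram is a chain of 4 nodes with single edges (A_4), so the type is A_4 (the algebra sl(5)).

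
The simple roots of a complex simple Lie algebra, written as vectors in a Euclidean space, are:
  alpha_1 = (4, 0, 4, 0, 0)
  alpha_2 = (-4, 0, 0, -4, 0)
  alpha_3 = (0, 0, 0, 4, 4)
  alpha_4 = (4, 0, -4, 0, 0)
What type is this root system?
Compute the Cartan integers a_ij = 2(alpha_i, alpha_j)/(alpha_j, alpha_j); the resulting 4x4 Cartan matrix is
[[2, -1, 0, 0], [-1, 2, -1, -1], [0, -1, 2, 0], [0, -1, 0, 2]].
All simple roots have the same length, so the diagram is simply laced. The associated Dynkin diagram is a chain of 2 nodes with a fork of two nodes at one end (D_4), so the type is D_4 (the algebra so(8)).

type D_4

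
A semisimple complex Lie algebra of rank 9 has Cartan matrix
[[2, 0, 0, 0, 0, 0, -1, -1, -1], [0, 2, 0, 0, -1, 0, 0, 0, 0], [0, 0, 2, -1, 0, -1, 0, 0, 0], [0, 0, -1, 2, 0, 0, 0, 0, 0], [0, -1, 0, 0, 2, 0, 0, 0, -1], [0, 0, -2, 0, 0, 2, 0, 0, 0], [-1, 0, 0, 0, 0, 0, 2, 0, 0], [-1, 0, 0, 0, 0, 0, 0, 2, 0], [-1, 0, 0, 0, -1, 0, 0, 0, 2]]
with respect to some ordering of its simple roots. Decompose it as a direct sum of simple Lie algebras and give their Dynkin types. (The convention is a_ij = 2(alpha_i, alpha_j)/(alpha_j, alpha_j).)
C_3 (sp(6)) ⊕ D_6 (so(12))

The diagram associated to this matrix has two connected components: the simple roots {alpha_3, alpha_4, alpha_6} form a chain of 3 nodes with a double edge at one end; the terminal node there is the unique long simple root (C_3), and {alpha_1, alpha_2, alpha_5, alpha_7, alpha_8, alpha_9} form a chain of 4 nodes with a fork of two nodes at one end (D_6). A semisimple Lie algebra decomposes uniquely as the direct sum of simple ideals, one per connected component of its Dynkin diagram, so g ≅ C_3 ⊕ D_6 (dimension 21 + 66 = 87).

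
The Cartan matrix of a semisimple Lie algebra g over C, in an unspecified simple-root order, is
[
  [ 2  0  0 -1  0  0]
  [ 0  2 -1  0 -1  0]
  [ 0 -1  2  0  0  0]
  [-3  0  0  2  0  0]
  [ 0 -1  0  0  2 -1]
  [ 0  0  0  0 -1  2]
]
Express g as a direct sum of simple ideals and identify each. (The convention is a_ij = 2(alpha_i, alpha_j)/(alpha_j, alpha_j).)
The diagram associated to this matrix has two connected components: the simple roots {alpha_2, alpha_3, alpha_5, alpha_6} form a chain of 4 nodes with single edges (A_4), and {alpha_1, alpha_4} form two nodes joined by a triple edge (G_2). A semisimple Lie algebra decomposes uniquely as the direct sum of simple ideals, one per connected component of its Dynkin diagram, so g ≅ A_4 ⊕ G_2 (dimension 24 + 14 = 38).

type A_4 + type G_2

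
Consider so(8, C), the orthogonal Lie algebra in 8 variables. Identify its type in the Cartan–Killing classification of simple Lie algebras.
This is so(8) with 8 even, which has dimension 8(8-1)/2 = 28 and rank 8/2 = 4. In the classification of classical Lie algebras, the orthogonal algebra so(2n) in an even number of variables has type D_n; here n = 4, so the Dynkin diagram is a chain of 2 nodes with a fork of two nodes at one end (D_4). Hence the type is D_4.

D4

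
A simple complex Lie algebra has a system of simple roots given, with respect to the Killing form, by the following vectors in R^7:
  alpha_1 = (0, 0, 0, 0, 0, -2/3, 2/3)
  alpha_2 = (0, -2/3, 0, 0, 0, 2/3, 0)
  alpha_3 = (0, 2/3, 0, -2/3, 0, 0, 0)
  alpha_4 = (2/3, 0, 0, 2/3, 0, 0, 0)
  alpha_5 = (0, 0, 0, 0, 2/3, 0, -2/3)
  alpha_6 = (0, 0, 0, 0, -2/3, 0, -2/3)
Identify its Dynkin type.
Compute the Cartan integers a_ij = 2(alpha_i, alpha_j)/(alpha_j, alpha_j); the resulting 6x6 Cartan matrix is
[[2, -1, 0, 0, -1, -1], [-1, 2, -1, 0, 0, 0], [0, -1, 2, -1, 0, 0], [0, 0, -1, 2, 0, 0], [-1, 0, 0, 0, 2, 0], [-1, 0, 0, 0, 0, 2]].
All simple roots have the same length, so the diagram is simply laced. The associated Dynkin diagram is a chain of 4 nodes with a fork of two nodes at one end (D_6), so the type is D_6 (the algebra so(12)).

D6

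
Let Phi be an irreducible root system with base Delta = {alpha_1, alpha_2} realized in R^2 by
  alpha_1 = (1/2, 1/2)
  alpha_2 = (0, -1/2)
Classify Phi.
B_2 (so(5))

Compute the Cartan integers a_ij = 2(alpha_i, alpha_j)/(alpha_j, alpha_j); the resulting 2x2 Cartan matrix is
[[2, -2], [-1, 2]].
The roots have two lengths (squared-length ratio 2:1); the short ones are alpha_{2}. The associated Dynkin diagram is a chain of 2 nodes with a double edge at one end; the terminal node there is the unique short simple root (B_2), so the type is B_2 (the algebra so(5)).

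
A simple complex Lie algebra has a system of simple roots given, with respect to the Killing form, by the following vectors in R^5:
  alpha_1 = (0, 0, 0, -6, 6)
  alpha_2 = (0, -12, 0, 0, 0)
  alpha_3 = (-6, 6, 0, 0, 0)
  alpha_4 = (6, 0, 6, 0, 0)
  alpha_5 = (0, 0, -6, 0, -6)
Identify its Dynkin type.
type C_5

Compute the Cartan integers a_ij = 2(alpha_i, alpha_j)/(alpha_j, alpha_j); the resulting 5x5 Cartan matrix is
[[2, 0, 0, 0, -1], [0, 2, -2, 0, 0], [0, -1, 2, -1, 0], [0, 0, -1, 2, -1], [-1, 0, 0, -1, 2]].
The roots have two lengths (squared-length ratio 2:1); the short ones are alpha_{1,3,4,5}. The associated Dynkin diagram is a chain of 5 nodes with a double edge at one end; the terminal node there is the unique long simple root (C_5), so the type is C_5 (the algebra sp(10)).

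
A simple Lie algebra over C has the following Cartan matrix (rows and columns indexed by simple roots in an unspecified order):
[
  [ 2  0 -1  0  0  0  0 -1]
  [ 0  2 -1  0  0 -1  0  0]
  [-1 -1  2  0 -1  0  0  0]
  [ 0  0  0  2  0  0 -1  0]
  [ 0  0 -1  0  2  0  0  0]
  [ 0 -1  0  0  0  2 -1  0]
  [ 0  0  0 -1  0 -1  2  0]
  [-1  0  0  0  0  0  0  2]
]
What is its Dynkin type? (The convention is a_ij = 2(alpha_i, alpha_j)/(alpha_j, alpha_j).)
E_8

The matrix has rank 8 with 2's on the diagonal. Reading the off-diagonal entries as Dynkin edges (a single edge where a_ij = a_ji = -1; a double or triple edge where a_ij * a_ji = 2 or 3), the diagram is a chain of 7 nodes with one extra node attached to the third node from one end (E_8). One simple-root ordering that puts it in standard form is (alpha_8, alpha_5, alpha_1, alpha_3, alpha_2, alpha_6, alpha_7, alpha_4). So the algebra is type E_8.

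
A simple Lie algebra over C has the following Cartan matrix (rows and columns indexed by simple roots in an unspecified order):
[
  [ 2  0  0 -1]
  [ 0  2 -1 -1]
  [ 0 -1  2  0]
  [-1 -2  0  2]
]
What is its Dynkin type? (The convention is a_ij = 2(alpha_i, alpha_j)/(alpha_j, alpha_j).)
type F_4

The matrix has rank 4 with 2's on the diagonal. Reading the off-diagonal entries as Dynkin edges (a single edge where a_ij = a_ji = -1; a double or triple edge where a_ij * a_ji = 2 or 3), the diagram is a chain of 4 nodes with a double edge between the middle two (F_4). One simple-root ordering that puts it in standard form is (alpha_1, alpha_4, alpha_2, alpha_3). So the algebra is type F_4.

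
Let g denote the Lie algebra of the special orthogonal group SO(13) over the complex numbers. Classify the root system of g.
This is so(13) with 13 odd, which has dimension 13(13-1)/2 = 78 and rank (13-1)/2 = 6. In the classification of classical Lie algebras, the orthogonal algebra so(2n+1) in an odd number of variables has type B_n; here n = 6, so the Dynkin diagram is a chain of 6 nodes with a double edge at one end; the terminal node there is the unique short simple root (B_6). Hence the type is B_6.

B6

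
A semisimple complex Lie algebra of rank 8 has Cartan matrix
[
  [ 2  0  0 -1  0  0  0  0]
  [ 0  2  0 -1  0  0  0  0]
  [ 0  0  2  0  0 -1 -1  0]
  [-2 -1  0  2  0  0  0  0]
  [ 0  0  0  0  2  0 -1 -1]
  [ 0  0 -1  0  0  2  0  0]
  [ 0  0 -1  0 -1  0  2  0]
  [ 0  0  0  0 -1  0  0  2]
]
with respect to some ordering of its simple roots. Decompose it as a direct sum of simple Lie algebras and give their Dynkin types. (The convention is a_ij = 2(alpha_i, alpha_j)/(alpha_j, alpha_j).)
A5 + B3

The diagram associated to this matrix has two connected components: the simple roots {alpha_3, alpha_5, alpha_6, alpha_7, alpha_8} form a chain of 5 nodes with single edges (A_5), and {alpha_1, alpha_2, alpha_4} form a chain of 3 nodes with a double edge at one end; the terminal node there is the unique short simple root (B_3). A semisimple Lie algebra decomposes uniquely as the direct sum of simple ideals, one per connected component of its Dynkin diagram, so g ≅ A_5 ⊕ B_3 (dimension 35 + 21 = 56).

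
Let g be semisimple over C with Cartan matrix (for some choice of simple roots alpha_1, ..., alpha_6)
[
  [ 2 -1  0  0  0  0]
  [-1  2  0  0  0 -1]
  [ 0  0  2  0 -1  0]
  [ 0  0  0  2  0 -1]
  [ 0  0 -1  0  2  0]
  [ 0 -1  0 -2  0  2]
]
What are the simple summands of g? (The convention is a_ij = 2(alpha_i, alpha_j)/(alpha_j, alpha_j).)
A_2 (sl(3)) + B_4 (so(9))

The diagram associated to this matrix has two connected components: the simple roots {alpha_3, alpha_5} form a chain of 2 nodes with single edges (A_2), and {alpha_1, alpha_2, alpha_4, alpha_6} form a chain of 4 nodes with a double edge at one end; the terminal node there is the unique short simple root (B_4). A semisimple Lie algebra decomposes uniquely as the direct sum of simple ideals, one per connected component of its Dynkin diagram, so g ≅ A_2 ⊕ B_4 (dimension 8 + 36 = 44).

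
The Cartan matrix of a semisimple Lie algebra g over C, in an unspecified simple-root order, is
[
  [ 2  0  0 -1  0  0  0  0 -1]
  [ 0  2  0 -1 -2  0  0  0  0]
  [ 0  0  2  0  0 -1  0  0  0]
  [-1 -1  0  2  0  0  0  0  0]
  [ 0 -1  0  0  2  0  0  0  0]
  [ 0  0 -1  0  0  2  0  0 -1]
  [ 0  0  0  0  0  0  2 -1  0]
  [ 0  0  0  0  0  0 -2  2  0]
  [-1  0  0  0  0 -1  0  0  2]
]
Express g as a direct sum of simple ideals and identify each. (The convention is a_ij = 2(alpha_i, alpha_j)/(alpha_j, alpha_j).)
The diagram associated to this matrix has two connected components: the simple roots {alpha_7, alpha_8} form a chain of 2 nodes with a double edge at one end; the terminal node there is the unique short simple root (B_2), and {alpha_1, alpha_2, alpha_3, alpha_4, alpha_5, alpha_6, alpha_9} form a chain of 7 nodes with a double edge at one end; the terminal node there is the unique short simple root (B_7). A semisimple Lie algebra decomposes uniquely as the direct sum of simple ideals, one per connected component of its Dynkin diagram, so g ≅ B_2 ⊕ B_7 (dimension 10 + 105 = 115).

type B_2 ⊕ type B_7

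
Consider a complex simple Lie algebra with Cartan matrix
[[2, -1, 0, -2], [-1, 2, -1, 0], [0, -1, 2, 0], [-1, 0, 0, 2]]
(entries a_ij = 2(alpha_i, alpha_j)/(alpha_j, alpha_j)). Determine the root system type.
The matrix has rank 4 with 2's on the diagonal. Reading the off-diagonal entries as Dynkin edges (a single edge where a_ij = a_ji = -1; a double or triple edge where a_ij * a_ji = 2 or 3), the diagram is a chain of 4 nodes with a double edge at one end; the terminal node there is the unique short simple root (B_4). One simple-root ordering that puts it in standard form is (alpha_3, alpha_2, alpha_1, alpha_4). So the algebra is type B_4, i.e. so(9).

B4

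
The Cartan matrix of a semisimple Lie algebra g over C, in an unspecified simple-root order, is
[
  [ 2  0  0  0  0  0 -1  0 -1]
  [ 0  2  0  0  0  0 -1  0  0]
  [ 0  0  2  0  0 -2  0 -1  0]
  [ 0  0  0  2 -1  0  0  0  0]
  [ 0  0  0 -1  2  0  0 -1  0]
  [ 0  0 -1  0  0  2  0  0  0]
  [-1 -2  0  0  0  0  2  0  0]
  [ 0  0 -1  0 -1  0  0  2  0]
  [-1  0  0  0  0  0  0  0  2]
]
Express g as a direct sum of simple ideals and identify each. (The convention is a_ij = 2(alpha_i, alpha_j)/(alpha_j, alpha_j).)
The diagram associated to this matrix has two connected components: the simple roots {alpha_1, alpha_2, alpha_7, alpha_9} form a chain of 4 nodes with a double edge at one end; the terminal node there is the unique short simple root (B_4), and {alpha_3, alpha_4, alpha_5, alpha_6, alpha_8} form a chain of 5 nodes with a double edge at one end; the terminal node there is the unique short simple root (B_5). A semisimple Lie algebra decomposes uniquely as the direct sum of simple ideals, one per connected component of its Dynkin diagram, so g ≅ B_4 ⊕ B_5 (dimension 36 + 55 = 91).

B_4 (so(9)) + B_5 (so(11))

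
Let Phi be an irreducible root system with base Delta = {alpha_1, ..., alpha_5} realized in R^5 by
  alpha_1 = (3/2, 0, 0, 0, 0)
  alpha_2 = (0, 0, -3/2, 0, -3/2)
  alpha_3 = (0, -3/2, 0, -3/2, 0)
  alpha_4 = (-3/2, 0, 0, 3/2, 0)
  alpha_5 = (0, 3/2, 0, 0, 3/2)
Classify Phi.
Compute the Cartan integers a_ij = 2(alpha_i, alpha_j)/(alpha_j, alpha_j); the resulting 5x5 Cartan matrix is
[[2, 0, 0, -1, 0], [0, 2, 0, 0, -1], [0, 0, 2, -1, -1], [-2, 0, -1, 2, 0], [0, -1, -1, 0, 2]].
The roots have two lengths (squared-length ratio 2:1); the short ones are alpha_{1}. The associated Dynkin diagram is a chain of 5 nodes with a double edge at one end; the terminal node there is the unique short simple root (B_5), so the type is B_5 (the algebra so(11)).

B_5 (so(11))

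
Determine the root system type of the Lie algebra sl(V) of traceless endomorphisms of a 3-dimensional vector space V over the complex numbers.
This is sl(3), which has dimension 3^2 - 1 = 8 and rank 3 - 1 = 2 (a Cartan subalgebra is the diagonal traceless matrices). In the classification of classical Lie algebras, the special linear algebra sl(n+1) has type A_n; here n = 2, so the Dynkin diagram is a chain of 2 nodes with single edges (A_2). Hence the type is A_2.

A_2 (sl(3))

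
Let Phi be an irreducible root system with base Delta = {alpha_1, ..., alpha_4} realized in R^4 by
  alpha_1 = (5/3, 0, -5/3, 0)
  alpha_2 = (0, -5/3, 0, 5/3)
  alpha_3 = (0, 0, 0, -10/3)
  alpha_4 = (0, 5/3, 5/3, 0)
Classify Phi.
C_4 (sp(8))

Compute the Cartan integers a_ij = 2(alpha_i, alpha_j)/(alpha_j, alpha_j); the resulting 4x4 Cartan matrix is
[[2, 0, 0, -1], [0, 2, -1, -1], [0, -2, 2, 0], [-1, -1, 0, 2]].
The roots have two lengths (squared-length ratio 2:1); the short ones are alpha_{1,2,4}. The associated Dynkin diagram is a chain of 4 nodes with a double edge at one end; the terminal node there is the unique long simple root (C_4), so the type is C_4 (the algebra sp(8)).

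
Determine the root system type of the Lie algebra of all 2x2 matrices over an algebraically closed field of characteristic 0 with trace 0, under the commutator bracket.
A_1

This is sl(2), which has dimension 2^2 - 1 = 3 and rank 2 - 1 = 1 (a Cartan subalgebra is the diagonal traceless matrices). In the classification of classical Lie algebras, the special linear algebra sl(n+1) has type A_n; here n = 1, so the Dynkin diagram is a chain of 1 nodes with single edges (A_1). Hence the type is A_1.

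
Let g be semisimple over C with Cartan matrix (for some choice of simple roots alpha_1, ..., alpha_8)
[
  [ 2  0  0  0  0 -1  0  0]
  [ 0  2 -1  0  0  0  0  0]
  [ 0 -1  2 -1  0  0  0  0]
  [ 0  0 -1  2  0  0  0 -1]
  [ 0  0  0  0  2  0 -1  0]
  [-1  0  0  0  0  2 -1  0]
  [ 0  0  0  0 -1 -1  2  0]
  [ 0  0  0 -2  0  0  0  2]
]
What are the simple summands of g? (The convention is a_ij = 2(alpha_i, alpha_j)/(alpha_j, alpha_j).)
The diagram associated to this matrix has two connected components: the simple roots {alpha_1, alpha_5, alpha_6, alpha_7} form a chain of 4 nodes with single edges (A_4), and {alpha_2, alpha_3, alpha_4, alpha_8} form a chain of 4 nodes with a double edge at one end; the terminal node there is the unique long simple root (C_4). A semisimple Lie algebra decomposes uniquely as the direct sum of simple ideals, one per connected component of its Dynkin diagram, so g ≅ A_4 ⊕ C_4 (dimension 24 + 36 = 60).

A_4 ⊕ C_4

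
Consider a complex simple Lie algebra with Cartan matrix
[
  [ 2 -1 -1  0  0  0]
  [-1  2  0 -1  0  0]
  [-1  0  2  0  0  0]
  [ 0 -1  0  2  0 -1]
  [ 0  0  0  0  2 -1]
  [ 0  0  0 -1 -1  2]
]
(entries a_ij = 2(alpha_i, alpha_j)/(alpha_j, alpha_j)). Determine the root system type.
The matrix has rank 6 with 2's on the diagonal. Reading the off-diagonal entries as Dynkin edges (a single edge where a_ij = a_ji = -1; a double or triple edge where a_ij * a_ji = 2 or 3), the diagram is a chain of 6 nodes with single edges (A_6). One simple-root ordering that puts it in standard form is (alpha_5, alpha_6, alpha_4, alpha_2, alpha_1, alpha_3). So the algebra is type A_6, i.e. sl(7).

type A_6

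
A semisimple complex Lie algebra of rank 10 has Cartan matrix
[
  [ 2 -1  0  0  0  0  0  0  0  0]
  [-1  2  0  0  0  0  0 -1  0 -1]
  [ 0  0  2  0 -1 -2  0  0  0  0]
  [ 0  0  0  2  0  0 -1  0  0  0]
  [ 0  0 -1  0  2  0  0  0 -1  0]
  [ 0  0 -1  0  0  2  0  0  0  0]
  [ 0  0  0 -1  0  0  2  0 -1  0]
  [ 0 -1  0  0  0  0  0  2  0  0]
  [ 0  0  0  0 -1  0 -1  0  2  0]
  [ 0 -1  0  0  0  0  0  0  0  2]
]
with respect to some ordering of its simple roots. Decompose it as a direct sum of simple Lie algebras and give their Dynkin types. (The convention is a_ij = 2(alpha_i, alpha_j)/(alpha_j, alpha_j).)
The diagram associated to this matrix has two connected components: the simple roots {alpha_3, alpha_4, alpha_5, alpha_6, alpha_7, alpha_9} form a chain of 6 nodes with a double edge at one end; the terminal node there is the unique short simple root (B_6), and {alpha_1, alpha_2, alpha_8, alpha_10} form a chain of 2 nodes with a fork of two nodes at one end (D_4). A semisimple Lie algebra decomposes uniquely as the direct sum of simple ideals, one per connected component of its Dynkin diagram, so g ≅ B_6 ⊕ D_4 (dimension 78 + 28 = 106).

B_6 + D_4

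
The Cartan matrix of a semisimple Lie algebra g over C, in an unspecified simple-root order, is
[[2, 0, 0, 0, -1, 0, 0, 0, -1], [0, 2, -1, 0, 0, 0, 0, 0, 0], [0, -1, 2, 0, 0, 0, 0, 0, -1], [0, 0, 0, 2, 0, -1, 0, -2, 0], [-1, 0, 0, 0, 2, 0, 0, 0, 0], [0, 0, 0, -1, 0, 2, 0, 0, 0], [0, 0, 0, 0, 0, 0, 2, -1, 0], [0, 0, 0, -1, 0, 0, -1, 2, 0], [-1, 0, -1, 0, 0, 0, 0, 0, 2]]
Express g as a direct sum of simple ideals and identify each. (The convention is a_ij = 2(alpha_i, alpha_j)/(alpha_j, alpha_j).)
A_5 ⊕ F_4

The diagram associated to this matrix has two connected components: the simple roots {alpha_1, alpha_2, alpha_3, alpha_5, alpha_9} form a chain of 5 nodes with single edges (A_5), and {alpha_4, alpha_6, alpha_7, alpha_8} form a chain of 4 nodes with a double edge between the middle two (F_4). A semisimple Lie algebra decomposes uniquely as the direct sum of simple ideals, one per connected component of its Dynkin diagram, so g ≅ A_5 ⊕ F_4 (dimension 35 + 52 = 87).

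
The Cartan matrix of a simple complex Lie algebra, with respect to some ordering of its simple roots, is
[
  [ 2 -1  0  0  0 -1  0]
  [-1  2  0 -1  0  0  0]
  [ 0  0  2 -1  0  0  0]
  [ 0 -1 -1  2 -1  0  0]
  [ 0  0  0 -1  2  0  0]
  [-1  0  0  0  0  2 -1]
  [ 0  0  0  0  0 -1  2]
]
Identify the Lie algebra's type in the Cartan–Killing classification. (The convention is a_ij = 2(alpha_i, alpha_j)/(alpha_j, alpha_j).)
The matrix has rank 7 with 2's on the diagonal. Reading the off-diagonal entries as Dynkin edges (a single edge where a_ij = a_ji = -1; a double or triple edge where a_ij * a_ji = 2 or 3), the diagram is a chain of 5 nodes with a fork of two nodes at one end (D_7). One simple-root ordering that puts it in standard form is (alpha_7, alpha_6, alpha_1, alpha_2, alpha_4, alpha_3, alpha_5). So the algebra is type D_7, i.e. so(14).

D_7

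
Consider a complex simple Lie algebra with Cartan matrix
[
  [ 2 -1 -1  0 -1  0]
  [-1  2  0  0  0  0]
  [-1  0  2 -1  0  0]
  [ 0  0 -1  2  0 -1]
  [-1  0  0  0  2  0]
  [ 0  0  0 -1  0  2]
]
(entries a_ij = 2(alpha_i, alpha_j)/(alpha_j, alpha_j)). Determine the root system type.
D6

The matrix has rank 6 with 2's on the diagonal. Reading the off-diagonal entries as Dynkin edges (a single edge where a_ij = a_ji = -1; a double or triple edge where a_ij * a_ji = 2 or 3), the diagram is a chain of 4 nodes with a fork of two nodes at one end (D_6). One simple-root ordering that puts it in standard form is (alpha_6, alpha_4, alpha_3, alpha_1, alpha_5, alpha_2). So the algebra is type D_6, i.e. so(12).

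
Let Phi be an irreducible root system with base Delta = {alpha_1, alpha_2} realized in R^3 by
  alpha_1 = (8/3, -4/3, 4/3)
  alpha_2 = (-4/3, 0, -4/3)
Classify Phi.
G_2

Compute the Cartan integers a_ij = 2(alpha_i, alpha_j)/(alpha_j, alpha_j); the resulting 2x2 Cartan matrix is
[[2, -3], [-1, 2]].
The roots have two lengths (squared-length ratio 3:1); the short ones are alpha_{2}. The associated Dynkin diagram is two nodes joined by a triple edge (G_2), so the type is G_2.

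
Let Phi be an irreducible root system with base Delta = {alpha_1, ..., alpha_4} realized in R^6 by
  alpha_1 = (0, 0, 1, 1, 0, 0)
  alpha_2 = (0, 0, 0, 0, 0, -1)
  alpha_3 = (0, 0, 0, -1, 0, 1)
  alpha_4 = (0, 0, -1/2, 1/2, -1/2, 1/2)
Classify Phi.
Compute the Cartan integers a_ij = 2(alpha_i, alpha_j)/(alpha_j, alpha_j); the resulting 4x4 Cartan matrix is
[[2, 0, -1, 0], [0, 2, -1, -1], [-1, -2, 2, 0], [0, -1, 0, 2]].
The roots have two lengths (squared-length ratio 2:1); the short ones are alpha_{2,4}. The associated Dynkin diagram is a chain of 4 nodes with a double edge between the middle two (F_4), so the type is F_4.

F4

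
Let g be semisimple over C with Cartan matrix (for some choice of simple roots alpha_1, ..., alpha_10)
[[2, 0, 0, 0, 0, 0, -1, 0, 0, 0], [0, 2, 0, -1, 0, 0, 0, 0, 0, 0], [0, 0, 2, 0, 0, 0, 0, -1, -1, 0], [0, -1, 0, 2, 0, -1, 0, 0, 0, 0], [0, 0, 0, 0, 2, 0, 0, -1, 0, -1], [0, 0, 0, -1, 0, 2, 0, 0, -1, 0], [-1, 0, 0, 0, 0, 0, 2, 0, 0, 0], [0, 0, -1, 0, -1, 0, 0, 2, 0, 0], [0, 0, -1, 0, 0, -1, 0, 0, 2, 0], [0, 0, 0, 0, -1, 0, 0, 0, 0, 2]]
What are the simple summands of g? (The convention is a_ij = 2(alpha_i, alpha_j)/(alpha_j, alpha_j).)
The diagram associated to this matrix has two connected components: the simple roots {alpha_1, alpha_7} form a chain of 2 nodes with single edges (A_2), and {alpha_2, alpha_3, alpha_4, alpha_5, alpha_6, alpha_8, alpha_9, alpha_10} form a chain of 8 nodes with single edges (A_8). A semisimple Lie algebra decomposes uniquely as the direct sum of simple ideals, one per connected component of its Dynkin diagram, so g ≅ A_2 ⊕ A_8 (dimension 8 + 80 = 88).

A_2 ⊕ A_8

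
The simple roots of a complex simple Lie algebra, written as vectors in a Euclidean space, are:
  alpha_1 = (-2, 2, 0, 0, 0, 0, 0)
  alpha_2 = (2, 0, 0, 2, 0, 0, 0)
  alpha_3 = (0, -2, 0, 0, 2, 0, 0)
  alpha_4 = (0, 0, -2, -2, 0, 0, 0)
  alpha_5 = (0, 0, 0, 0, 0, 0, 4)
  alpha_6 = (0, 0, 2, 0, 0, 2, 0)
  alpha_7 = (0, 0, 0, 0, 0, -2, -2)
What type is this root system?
Compute the Cartan integers a_ij = 2(alpha_i, alpha_j)/(alpha_j, alpha_j); the resulting 7x7 Cartan matrix is
[[2, -1, -1, 0, 0, 0, 0], [-1, 2, 0, -1, 0, 0, 0], [-1, 0, 2, 0, 0, 0, 0], [0, -1, 0, 2, 0, -1, 0], [0, 0, 0, 0, 2, 0, -2], [0, 0, 0, -1, 0, 2, -1], [0, 0, 0, 0, -1, -1, 2]].
The roots have two lengths (squared-length ratio 2:1); the short ones are alpha_{1,2,3,4,6,7}. The associated Dynkin diagram is a chain of 7 nodes with a double edge at one end; the terminal node there is the unique long simple root (C_7), so the type is C_7 (the algebra sp(14)).

C_7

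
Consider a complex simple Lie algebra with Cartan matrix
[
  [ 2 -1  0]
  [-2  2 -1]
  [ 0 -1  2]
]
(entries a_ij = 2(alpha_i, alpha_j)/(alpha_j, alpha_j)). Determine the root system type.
The matrix has rank 3 with 2's on the diagonal. Reading the off-diagonal entries as Dynkin edges (a single edge where a_ij = a_ji = -1; a double or triple edge where a_ij * a_ji = 2 or 3), the diagram is a chain of 3 nodes with a double edge at one end; the terminal node there is the unique short simple root (B_3). One simple-root ordering that puts it in standard form is (alpha_3, alpha_2, alpha_1). So the algebra is type B_3, i.e. so(7).

B_3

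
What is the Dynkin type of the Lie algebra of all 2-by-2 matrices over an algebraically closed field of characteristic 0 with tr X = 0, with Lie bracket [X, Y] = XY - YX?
This is sl(2), which has dimension 2^2 - 1 = 3 and rank 2 - 1 = 1 (a Cartan subalgebra is the diagonal traceless matrices). In the classification of classical Lie algebras, the special linear algebra sl(n+1) has type A_n; here n = 1, so the Dynkin diagram is a chain of 1 nodes with single edges (A_1). Hence the type is A_1.

A_1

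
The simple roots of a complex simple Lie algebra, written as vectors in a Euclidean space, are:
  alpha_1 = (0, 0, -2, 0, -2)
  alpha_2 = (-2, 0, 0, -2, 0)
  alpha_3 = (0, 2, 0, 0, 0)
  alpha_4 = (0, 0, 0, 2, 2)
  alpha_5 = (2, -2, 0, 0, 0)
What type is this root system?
type B_5

Compute the Cartan integers a_ij = 2(alpha_i, alpha_j)/(alpha_j, alpha_j); the resulting 5x5 Cartan matrix is
[[2, 0, 0, -1, 0], [0, 2, 0, -1, -1], [0, 0, 2, 0, -1], [-1, -1, 0, 2, 0], [0, -1, -2, 0, 2]].
The roots have two lengths (squared-length ratio 2:1); the short ones are alpha_{3}. The associated Dynkin diagram is a chain of 5 nodes with a double edge at one end; the terminal node there is the unique short simple root (B_5), so the type is B_5 (the algebra so(11)).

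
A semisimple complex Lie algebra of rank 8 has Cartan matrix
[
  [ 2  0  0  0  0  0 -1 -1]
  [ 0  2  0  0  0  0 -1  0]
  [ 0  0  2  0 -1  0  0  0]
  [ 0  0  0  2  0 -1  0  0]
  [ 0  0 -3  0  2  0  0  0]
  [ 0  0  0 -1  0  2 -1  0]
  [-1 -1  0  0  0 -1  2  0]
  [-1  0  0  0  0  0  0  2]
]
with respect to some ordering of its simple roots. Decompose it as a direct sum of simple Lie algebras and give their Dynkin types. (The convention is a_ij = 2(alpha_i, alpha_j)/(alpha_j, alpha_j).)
The diagram associated to this matrix has two connected components: the simple roots {alpha_1, alpha_2, alpha_4, alpha_6, alpha_7, alpha_8} form a chain of 5 nodes with one extra node attached to the third node from one end (E_6), and {alpha_3, alpha_5} form two nodes joined by a triple edge (G_2). A semisimple Lie algebra decomposes uniquely as the direct sum of simple ideals, one per connected component of its Dynkin diagram, so g ≅ E_6 ⊕ G_2 (dimension 78 + 14 = 92).

E_6 + G_2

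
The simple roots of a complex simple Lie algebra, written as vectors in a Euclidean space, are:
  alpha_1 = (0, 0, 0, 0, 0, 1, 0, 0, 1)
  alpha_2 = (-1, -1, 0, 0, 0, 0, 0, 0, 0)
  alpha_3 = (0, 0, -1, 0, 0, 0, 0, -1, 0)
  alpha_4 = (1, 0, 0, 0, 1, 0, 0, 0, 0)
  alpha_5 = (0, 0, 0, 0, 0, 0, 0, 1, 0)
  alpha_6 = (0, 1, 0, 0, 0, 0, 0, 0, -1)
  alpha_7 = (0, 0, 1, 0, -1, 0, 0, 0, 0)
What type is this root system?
type B_7

Compute the Cartan integers a_ij = 2(alpha_i, alpha_j)/(alpha_j, alpha_j); the resulting 7x7 Cartan matrix is
[[2, 0, 0, 0, 0, -1, 0], [0, 2, 0, -1, 0, -1, 0], [0, 0, 2, 0, -2, 0, -1], [0, -1, 0, 2, 0, 0, -1], [0, 0, -1, 0, 2, 0, 0], [-1, -1, 0, 0, 0, 2, 0], [0, 0, -1, -1, 0, 0, 2]].
The roots have two lengths (squared-length ratio 2:1); the short ones are alpha_{5}. The associated Dynkin diagram is a chain of 7 nodes with a double edge at one end; the terminal node there is the unique short simple root (B_7), so the type is B_7 (the algebra so(15)).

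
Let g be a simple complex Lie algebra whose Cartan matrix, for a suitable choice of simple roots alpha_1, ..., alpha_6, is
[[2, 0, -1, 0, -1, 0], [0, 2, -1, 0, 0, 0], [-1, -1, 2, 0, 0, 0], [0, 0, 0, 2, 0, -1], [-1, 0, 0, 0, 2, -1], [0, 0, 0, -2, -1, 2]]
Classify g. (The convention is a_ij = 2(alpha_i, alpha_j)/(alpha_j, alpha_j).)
The matrix has rank 6 with 2's on the diagonal. Reading the off-diagonal entries as Dynkin edges (a single edge where a_ij = a_ji = -1; a double or triple edge where a_ij * a_ji = 2 or 3), the diagram is a chain of 6 nodes with a double edge at one end; the terminal node there is the unique short simple root (B_6). One simple-root ordering that puts it in standard form is (alpha_2, alpha_3, alpha_1, alpha_5, alpha_6, alpha_4). So the algebra is type B_6, i.e. so(13).

B_6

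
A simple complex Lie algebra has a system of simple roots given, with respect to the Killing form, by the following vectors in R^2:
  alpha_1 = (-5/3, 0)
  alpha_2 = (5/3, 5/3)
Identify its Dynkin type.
Compute the Cartan integers a_ij = 2(alpha_i, alpha_j)/(alpha_j, alpha_j); the resulting 2x2 Cartan matrix is
[[2, -1], [-2, 2]].
The roots have two lengths (squared-length ratio 2:1); the short ones are alpha_{1}. The associated Dynkin diagram is a chain of 2 nodes with a double edge at one end; the terminal node there is the unique short simple root (B_2), so the type is B_2 (the algebra so(5)).

type B_2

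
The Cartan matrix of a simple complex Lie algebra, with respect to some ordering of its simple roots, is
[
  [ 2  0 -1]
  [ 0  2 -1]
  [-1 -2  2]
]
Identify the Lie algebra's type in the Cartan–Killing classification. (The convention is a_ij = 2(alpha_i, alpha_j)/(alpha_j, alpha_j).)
B_3

The matrix has rank 3 with 2's on the diagonal. Reading the off-diagonal entries as Dynkin edges (a single edge where a_ij = a_ji = -1; a double or triple edge where a_ij * a_ji = 2 or 3), the diagram is a chain of 3 nodes with a double edge at one end; the terminal node there is the unique short simple root (B_3). One simple-root ordering that puts it in standard form is (alpha_1, alpha_3, alpha_2). So the algebra is type B_3, i.e. so(7).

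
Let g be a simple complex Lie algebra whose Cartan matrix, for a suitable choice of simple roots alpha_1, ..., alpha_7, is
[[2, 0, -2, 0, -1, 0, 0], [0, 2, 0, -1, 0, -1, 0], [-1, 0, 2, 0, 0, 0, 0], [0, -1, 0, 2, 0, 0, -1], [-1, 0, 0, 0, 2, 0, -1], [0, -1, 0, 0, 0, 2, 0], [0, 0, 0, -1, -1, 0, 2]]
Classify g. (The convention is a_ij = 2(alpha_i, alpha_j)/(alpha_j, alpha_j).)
type B_7

The matrix has rank 7 with 2's on the diagonal. Reading the off-diagonal entries as Dynkin edges (a single edge where a_ij = a_ji = -1; a double or triple edge where a_ij * a_ji = 2 or 3), the diagram is a chain of 7 nodes with a double edge at one end; the terminal node there is the unique short simple root (B_7). One simple-root ordering that puts it in standard form is (alpha_6, alpha_2, alpha_4, alpha_7, alpha_5, alpha_1, alpha_3). So the algebra is type B_7, i.e. so(15).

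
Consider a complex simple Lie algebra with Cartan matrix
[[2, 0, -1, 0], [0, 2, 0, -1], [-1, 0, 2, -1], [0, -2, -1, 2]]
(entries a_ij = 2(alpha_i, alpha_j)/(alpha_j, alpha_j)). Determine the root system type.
The matrix has rank 4 with 2's on the diagonal. Reading the off-diagonal entries as Dynkin edges (a single edge where a_ij = a_ji = -1; a double or triple edge where a_ij * a_ji = 2 or 3), the diagram is a chain of 4 nodes with a double edge at one end; the terminal node there is the unique short simple root (B_4). One simple-root ordering that puts it in standard form is (alpha_1, alpha_3, alpha_4, alpha_2). So the algebra is type B_4, i.e. so(9).

B_4 (so(9))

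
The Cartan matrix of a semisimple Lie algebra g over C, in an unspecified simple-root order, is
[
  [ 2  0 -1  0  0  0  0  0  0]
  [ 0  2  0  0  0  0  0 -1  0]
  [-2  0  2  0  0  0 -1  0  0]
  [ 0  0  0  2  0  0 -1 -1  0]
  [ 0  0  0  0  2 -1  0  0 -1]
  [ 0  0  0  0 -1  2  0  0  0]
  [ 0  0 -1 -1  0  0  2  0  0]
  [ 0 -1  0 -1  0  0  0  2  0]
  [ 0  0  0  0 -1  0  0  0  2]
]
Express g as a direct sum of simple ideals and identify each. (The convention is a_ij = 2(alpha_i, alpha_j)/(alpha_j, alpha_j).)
A3 + B6

The diagram associated to this matrix has two connected components: the simple roots {alpha_5, alpha_6, alpha_9} form a chain of 3 nodes with single edges (A_3), and {alpha_1, alpha_2, alpha_3, alpha_4, alpha_7, alpha_8} form a chain of 6 nodes with a double edge at one end; the terminal node there is the unique short simple root (B_6). A semisimple Lie algebra decomposes uniquely as the direct sum of simple ideals, one per connected component of its Dynkin diagram, so g ≅ A_3 ⊕ B_6 (dimension 15 + 78 = 93).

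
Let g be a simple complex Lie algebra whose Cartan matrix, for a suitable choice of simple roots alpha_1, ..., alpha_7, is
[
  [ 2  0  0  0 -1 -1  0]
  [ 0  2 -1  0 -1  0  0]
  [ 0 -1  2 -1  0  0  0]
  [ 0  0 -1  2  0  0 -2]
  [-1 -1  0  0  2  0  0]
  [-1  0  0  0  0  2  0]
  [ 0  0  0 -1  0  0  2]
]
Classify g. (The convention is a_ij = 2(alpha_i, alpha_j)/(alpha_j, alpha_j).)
B7

The matrix has rank 7 with 2's on the diagonal. Reading the off-diagonal entries as Dynkin edges (a single edge where a_ij = a_ji = -1; a double or triple edge where a_ij * a_ji = 2 or 3), the diagram is a chain of 7 nodes with a double edge at one end; the terminal node there is the unique short simple root (B_7). One simple-root ordering that puts it in standard form is (alpha_6, alpha_1, alpha_5, alpha_2, alpha_3, alpha_4, alpha_7). So the algebra is type B_7, i.e. so(15).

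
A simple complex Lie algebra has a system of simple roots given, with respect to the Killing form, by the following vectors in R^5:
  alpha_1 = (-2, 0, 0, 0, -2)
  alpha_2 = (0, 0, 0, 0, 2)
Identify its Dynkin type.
Compute the Cartan integers a_ij = 2(alpha_i, alpha_j)/(alpha_j, alpha_j); the resulting 2x2 Cartan matrix is
[[2, -2], [-1, 2]].
The roots have two lengths (squared-length ratio 2:1); the short ones are alpha_{2}. The associated Dynkin diagram is a chain of 2 nodes with a double edge at one end; the terminal node there is the unique short simple root (B_2), so the type is B_2 (the algebra so(5)).

B_2 (so(5))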